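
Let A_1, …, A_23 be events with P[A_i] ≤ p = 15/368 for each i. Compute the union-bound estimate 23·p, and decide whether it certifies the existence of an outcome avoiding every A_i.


Union bound: P[∪_{i=1}^{23} A_i] ≤ Σ_i P[A_i] ≤ 23·p = 23·(15/368) = 15/16.
Numerically: 15/16 ≈ 0.93750.
Is 15/16 < 1? YES.
Since P[∪ A_i] ≤ 15/16 < 1, the complement has P[∩ A_i^c] ≥ 1 − 15/16 = 1/16 > 0, so some outcome avoids every A_i.

23·p = 15/16 ≈ 0.93750; existence CERTIFIED by the union bound.


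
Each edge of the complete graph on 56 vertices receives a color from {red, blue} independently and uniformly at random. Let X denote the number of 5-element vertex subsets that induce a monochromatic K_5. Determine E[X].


Let X = Σ_S X_S over the C(56, 5) = 3819816 subsets S of size 5, where X_S = 1 if the K_5 on S is monochromatic.
For a fixed S, the K_5 on S has C(5, 2) = 10 edges. P[all 10 edges red] = (1/2)^10, and likewise for blue, so P[monochromatic] = 2·(1/2)^10 = 2^{1 − 10} = 1/512.
Summing: E[X] = C(56, 5) · 2^{1 − 10} = 3819816 · 1/512 = 477477/64.
Numerically: E[X] ≈ 7460.57812.

E[X] = C(56,5)·2^(1−C(5,2)) = 477477/64 ≈ 7460.57812.


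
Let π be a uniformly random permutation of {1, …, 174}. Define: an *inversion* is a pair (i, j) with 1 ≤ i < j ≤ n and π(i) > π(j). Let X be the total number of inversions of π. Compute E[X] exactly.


Write X = Σ X_I over the C(174, 2) = 15051 pairs i < j, with X_I the indicator of one inversion.
There are 15051 indicators.
For each fixed pair i < j, the values π(i) and π(j) are two distinct elements of {1, …, 174} in uniformly random order; by symmetry P[π(i) > π(j)] = 1/2.
By linearity: E[X] = 15051 · (1/2) = C(174, 2) · (1/2) = 15051/2 = 15051/2 ≈ 7525.5000.

E[X] = 15051/2 = 7525.5000.


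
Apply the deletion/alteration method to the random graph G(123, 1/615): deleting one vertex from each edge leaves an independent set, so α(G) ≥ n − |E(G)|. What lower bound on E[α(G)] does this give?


E[|E(G)|] = C(123, 2)·p = 7503 · (1/615) = 61/5.
E[α(G)] ≥ n − E[|E(G)|] = 123 − 61/5 = 554/5.
Numerically: ≈ 110.800.
(This is only a lower bound; the true E[α(G)] may be larger.)

E[α(G)] ≥ 554/5 ≈ 110.800.


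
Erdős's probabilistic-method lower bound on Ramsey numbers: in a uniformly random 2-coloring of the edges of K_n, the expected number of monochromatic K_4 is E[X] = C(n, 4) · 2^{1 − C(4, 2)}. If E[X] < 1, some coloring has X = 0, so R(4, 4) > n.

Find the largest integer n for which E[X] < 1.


We need C(n, 4) · 2^{1 − 6} < 1, i.e. C(n, 4) < 2^{6 − 1} = 32.
Check values of n near the boundary:
  n = 5: C(5, 4) = 5; 5 < 32? YES
  n = 6: C(6, 4) = 15; 15 < 32? YES
  n = 7: C(7, 4) = 35; 35 < 32? NO
The largest n with C(n, 4) < 32 is n = 6 (where E[X] = 15/32 ≈ 0.4688). Hence R(4, 4) > 6, i.e. R(4, 4) ≥ 7.

Largest n = 6; hence R(4, 4) > 6.


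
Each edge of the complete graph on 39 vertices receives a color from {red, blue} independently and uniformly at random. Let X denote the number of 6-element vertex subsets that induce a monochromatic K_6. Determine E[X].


Let X = Σ_S X_S over the C(39, 6) = 3262623 subsets S of size 6, where X_S = 1 if the K_6 on S is monochromatic.
For a fixed S, the K_6 on S has C(6, 2) = 15 edges. P[all 15 edges red] = (1/2)^15, and likewise for blue, so P[monochromatic] = 2·(1/2)^15 = 2^{1 − 15} = 1/16384.
By linearity of expectation: E[X] = C(39, 6) · 2^{1 − 15} = 3262623 · 1/16384 = 3262623/16384.
Numerically: E[X] ≈ 199.135.

E[X] = C(39,6)·2^(1−C(6,2)) = 3262623/16384 ≈ 199.135.


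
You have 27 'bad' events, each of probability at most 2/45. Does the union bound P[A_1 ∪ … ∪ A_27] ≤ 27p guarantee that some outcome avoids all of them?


Union bound: P[∪_{i=1}^{27} A_i] ≤ Σ_i P[A_i] ≤ 27·p = 27·(2/45) = 6/5.
Numerically: 6/5 ≈ 1.200.
Is 6/5 < 1? NO.
Since the bound 6/5 is ≥ 1, the union bound is uninformative here; it does NOT by itself certify existence.

27·p = 6/5 ≈ 1.200; existence NOT certified by the union bound.


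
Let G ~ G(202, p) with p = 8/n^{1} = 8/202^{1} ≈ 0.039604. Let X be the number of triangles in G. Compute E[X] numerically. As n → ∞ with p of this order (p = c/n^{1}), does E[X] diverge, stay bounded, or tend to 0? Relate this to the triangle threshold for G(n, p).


Number of potential triangles: C(202, 3) = 1353400.
Each occurs with probability p³ ≈ (0.039604)³ ≈ 6.21177695e-05.
By linearity: E[X] = C(202, 3)·p³ ≈ 1353400 · 6.21177695e-05 ≈ 84.070189.
Here α = 1, so p = 8/n is exactly at the triangle threshold p ~ 1/n. Asymptotically E[X] → c³/6 = 8³/6 = 256/3 ≈ 85.333333, a bounded constant. In this regime the triangle count is asymptotically Poisson(c³/6).

E[X] ≈ 84.070189; in regime p = Θ(1/n^{1}) E[X] stays bounded (at the triangle threshold p ~ 1/n).


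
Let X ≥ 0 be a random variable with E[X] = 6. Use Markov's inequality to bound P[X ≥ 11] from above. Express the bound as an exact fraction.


μ = E[X] = 6, a = 11.
Markov: P[X ≥ 11] ≤ μ/a = (6)/11 = 6/11.
Numerically: ≈ 0.545.
(Since a = 11 > μ = 6.000, the bound 6/11 is < 1 and informative.)

P[X ≥ 11] ≤ 6/11 ≈ 0.545.


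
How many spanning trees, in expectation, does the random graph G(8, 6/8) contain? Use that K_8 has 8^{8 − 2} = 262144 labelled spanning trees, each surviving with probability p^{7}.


K_8 has 8^{8 − 2} = 262144 labelled spanning trees.
For each such spanning tree H, let X_H = 1 if all 7 edges of H are present in G. Then P[X_H = 1] = p^{7} = (3/4)^{7} = 2187/16384.
By linearity of expectation: E[X] = Σ_H E[X_H] = 262144 · p^{7} = 262144 · 2187/16384 = 34992.
Numerically: E[X] ≈ 34992.

E[X] = 262144 · (3/4)^{7} = 34992 ≈ 34992.


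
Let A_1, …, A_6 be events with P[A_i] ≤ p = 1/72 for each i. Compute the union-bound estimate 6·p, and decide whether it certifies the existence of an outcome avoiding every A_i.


Union bound: P[∪_{i=1}^{6} A_i] ≤ Σ_i P[A_i] ≤ 6·p = 6·(1/72) = 1/12.
Numerically: 1/12 ≈ 0.08333.
Is 1/12 < 1? YES.
Since P[∪ A_i] ≤ 1/12 < 1, the complement has P[∩ A_i^c] ≥ 1 − 1/12 = 11/12 > 0, so some outcome avoids every A_i.

6·p = 1/12 ≈ 0.08333; existence CERTIFIED by the union bound.


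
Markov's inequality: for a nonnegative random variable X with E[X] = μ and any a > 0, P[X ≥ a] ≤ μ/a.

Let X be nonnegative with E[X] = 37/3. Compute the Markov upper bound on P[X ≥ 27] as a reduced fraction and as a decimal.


μ = E[X] = 37/3, a = 27.
Markov: P[X ≥ 27] ≤ μ/a = (37/3)/27 = 37/81.
Numerically: ≈ 0.45679.
(Since a = 27 > μ = 12.33333, the bound 37/81 is < 1 and informative.)

P[X ≥ 27] ≤ 37/81 ≈ 0.45679.


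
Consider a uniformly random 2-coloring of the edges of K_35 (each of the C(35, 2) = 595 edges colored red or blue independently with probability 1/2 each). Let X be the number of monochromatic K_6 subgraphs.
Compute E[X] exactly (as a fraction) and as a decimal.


Let X = Σ_S X_S over the C(35, 6) = 1623160 subsets S of size 6, where X_S = 1 if the K_6 on S is monochromatic.
For a fixed S, the K_6 on S has C(6, 2) = 15 edges. P[all 15 edges red] = (1/2)^15, and likewise for blue, so P[monochromatic] = 2·(1/2)^15 = 2^{1 − 15} = 1/16384.
By linearity of expectation: E[X] = C(35, 6) · 2^{1 − 15} = 1623160 · 1/16384 = 202895/2048.
Numerically: E[X] ≈ 99.070.

E[X] = C(35,6)·2^(1−C(6,2)) = 202895/2048 ≈ 99.070.


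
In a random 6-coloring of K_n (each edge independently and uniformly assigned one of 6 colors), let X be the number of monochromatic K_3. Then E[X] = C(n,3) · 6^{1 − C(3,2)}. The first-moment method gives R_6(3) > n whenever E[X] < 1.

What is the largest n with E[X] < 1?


We need C(n, 3) · 6^{1 − 3} < 1, i.e. C(n, 3) < 6^{3 − 1} = 36.
Check values of n near the boundary:
  n = 3: C(3, 3) = 1; 1 < 36? YES
  n = 4: C(4, 3) = 4; 4 < 36? YES
  n = 5: C(5, 3) = 10; 10 < 36? YES
  n = 6: C(6, 3) = 20; 20 < 36? YES
  n = 7: C(7, 3) = 35; 35 < 36? YES
  n = 8: C(8, 3) = 56; 56 < 36? NO
The largest n with C(n, 3) < 36 is n = 7 (where E[X] = 35/36 ≈ 0.972222). Hence R_6(3) > 7, i.e. R_6(3) ≥ 8.

Largest n = 7; hence R_6(3) > 7.


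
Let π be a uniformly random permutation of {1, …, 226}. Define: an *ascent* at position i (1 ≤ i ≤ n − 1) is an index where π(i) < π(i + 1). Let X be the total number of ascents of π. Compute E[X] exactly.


Write X = Σ X_I over i = 1, …, 225, with X_I the indicator of one ascent.
There are 225 indicators.
For each fixed i, the pair (π(i), π(i+1)) is a uniformly random ordered pair of distinct values from {1, …, 226}; by symmetry P[π(i) < π(i+1)] = 1/2.
By linearity: E[X] = 225 · (1/2) = (226 − 1) · (1/2) = 225/2 ≈ 112.50000.

E[X] = 225/2 = 112.50000.


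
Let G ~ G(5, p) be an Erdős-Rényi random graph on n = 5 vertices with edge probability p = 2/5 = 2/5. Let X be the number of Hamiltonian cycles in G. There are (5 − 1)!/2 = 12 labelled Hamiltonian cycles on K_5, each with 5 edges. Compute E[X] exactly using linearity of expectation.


K_5 has (5 − 1)!/2 = 12 labelled Hamiltonian cycles.
For each such Hamiltonian cycle H, let X_H = 1 if all 5 edges of H are present in G. Then P[X_H = 1] = p^{5} = (2/5)^{5} = 32/3125.
By linearity of expectation: E[X] = Σ_H E[X_H] = 12 · p^{5} = 12 · 32/3125 = 384/3125.
Numerically: E[X] ≈ 0.12288.

E[X] = 12 · (2/5)^{5} = 384/3125 ≈ 0.12288.


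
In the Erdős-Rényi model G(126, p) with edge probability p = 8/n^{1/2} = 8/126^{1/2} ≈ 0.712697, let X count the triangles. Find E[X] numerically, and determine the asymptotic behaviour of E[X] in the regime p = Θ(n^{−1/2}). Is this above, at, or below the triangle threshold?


Number of potential triangles: C(126, 3) = 325500.
Each occurs with probability p³ ≈ (0.712697)³ ≈ 3.62004645e-01.
By linearity: E[X] = C(126, 3)·p³ ≈ 325500 · 3.62004645e-01 ≈ 117832.511990.
Since α = 1/2 < 1, p = c/n^{1/2} ≫ 1/n is above the triangle threshold p ~ 1/n. Asymptotically E[X] ~ (c³/6)·n^{3(1−α)} = (8³/6)·n^{1.5} → ∞; triangles are abundant w.h.p.

E[X] ≈ 117832.511990; in regime p = Θ(1/n^{1/2}) E[X] diverges (above the triangle threshold p ~ 1/n).


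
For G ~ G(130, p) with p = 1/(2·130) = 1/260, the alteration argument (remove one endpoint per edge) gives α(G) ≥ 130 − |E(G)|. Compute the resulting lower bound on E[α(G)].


E[|E(G)|] = C(130, 2)·p = 8385 · (1/260) = 129/4.
E[α(G)] ≥ n − E[|E(G)|] = 130 − 129/4 = 391/4.
Numerically: ≈ 97.750.
(This is only a lower bound; the true E[α(G)] may be larger.)

E[α(G)] ≥ 391/4 ≈ 97.750.


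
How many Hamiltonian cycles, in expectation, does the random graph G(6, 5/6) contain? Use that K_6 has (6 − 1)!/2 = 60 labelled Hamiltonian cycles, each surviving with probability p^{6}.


K_6 has (6 − 1)!/2 = 60 labelled Hamiltonian cycles.
For each such Hamiltonian cycle H, let X_H = 1 if all 6 edges of H are present in G. Then P[X_H = 1] = p^{6} = (5/6)^{6} = 15625/46656.
Summing the indicators: E[X] = Σ_H E[X_H] = 60 · p^{6} = 60 · 15625/46656 = 78125/3888.
Numerically: E[X] ≈ 20.1.

E[X] = 60 · (5/6)^{6} = 78125/3888 ≈ 20.1.


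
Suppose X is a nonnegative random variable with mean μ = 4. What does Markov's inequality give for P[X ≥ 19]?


μ = E[X] = 4, a = 19.
Markov: P[X ≥ 19] ≤ μ/a = (4)/19 = 4/19.
Numerically: ≈ 0.210526.
(Since a = 19 > μ = 4.000000, the bound 4/19 is < 1 and informative.)

P[X ≥ 19] ≤ 4/19 ≈ 0.210526.


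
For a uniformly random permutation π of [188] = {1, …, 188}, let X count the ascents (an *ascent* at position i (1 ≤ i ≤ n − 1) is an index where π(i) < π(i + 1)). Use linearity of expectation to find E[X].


Write X = Σ X_I over i = 1, …, 187, with X_I the indicator of one ascent.
There are 187 indicators.
For each fixed i, the pair (π(i), π(i+1)) is a uniformly random ordered pair of distinct values from {1, …, 188}; by symmetry P[π(i) < π(i+1)] = 1/2.
By linearity: E[X] = 187 · (1/2) = (188 − 1) · (1/2) = 187/2 ≈ 93.5000.

E[X] = 187/2 = 93.5000.


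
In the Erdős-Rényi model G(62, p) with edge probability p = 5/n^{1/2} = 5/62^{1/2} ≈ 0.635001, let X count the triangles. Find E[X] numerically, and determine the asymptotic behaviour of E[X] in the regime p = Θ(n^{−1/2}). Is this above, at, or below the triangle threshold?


Number of potential triangles: C(62, 3) = 37820.
Each occurs with probability p³ ≈ (0.635001)³ ≈ 2.56048643e-01.
By linearity: E[X] = C(62, 3)·p³ ≈ 37820 · 2.56048643e-01 ≈ 9683.759684.
Since α = 1/2 < 1, p = c/n^{1/2} ≫ 1/n is above the triangle threshold p ~ 1/n. Asymptotically E[X] ~ (c³/6)·n^{3(1−α)} = (5³/6)·n^{1.5} → ∞; triangles are abundant w.h.p.

E[X] ≈ 9683.759684; in regime p = Θ(1/n^{1/2}) E[X] diverges (above the triangle threshold p ~ 1/n).


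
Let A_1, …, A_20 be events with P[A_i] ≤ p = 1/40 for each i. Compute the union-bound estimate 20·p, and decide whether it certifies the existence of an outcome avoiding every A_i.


Union bound: P[∪_{i=1}^{20} A_i] ≤ Σ_i P[A_i] ≤ 20·p = 20·(1/40) = 1/2.
Numerically: 1/2 ≈ 0.5000000.
Is 1/2 < 1? YES.
Since P[∪ A_i] ≤ 1/2 < 1, the complement has P[∩ A_i^c] ≥ 1 − 1/2 = 1/2 > 0, so some outcome avoids every A_i.

20·p = 1/2 ≈ 0.5000000; existence CERTIFIED by the union bound.


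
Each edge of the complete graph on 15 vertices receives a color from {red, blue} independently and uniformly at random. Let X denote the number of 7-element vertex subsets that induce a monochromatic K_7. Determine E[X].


Let X = Σ_S X_S over the C(15, 7) = 6435 subsets S of size 7, where X_S = 1 if the K_7 on S is monochromatic.
For a fixed S, the K_7 on S has C(7, 2) = 21 edges. P[all 21 edges red] = (1/2)^21, and likewise for blue, so P[monochromatic] = 2·(1/2)^21 = 2^{1 − 21} = 1/1048576.
Summing: E[X] = C(15, 7) · 2^{1 − 21} = 6435 · 1/1048576 = 6435/1048576.
Numerically: E[X] ≈ 0.006.

E[X] = C(15,7)·2^(1−C(7,2)) = 6435/1048576 ≈ 0.006.


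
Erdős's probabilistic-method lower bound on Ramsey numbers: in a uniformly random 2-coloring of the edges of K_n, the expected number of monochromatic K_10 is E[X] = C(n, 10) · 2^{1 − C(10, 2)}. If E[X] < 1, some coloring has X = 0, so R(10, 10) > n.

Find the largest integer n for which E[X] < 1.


We need C(n, 10) · 2^{1 − 45} < 1, i.e. C(n, 10) < 2^{45 − 1} = 17592186044416.
Check values of n near the boundary:
  n = 98: C(98, 10) = 14005614014756; 14005614014756 < 17592186044416? YES
  n = 99: C(99, 10) = 15579278510796; 15579278510796 < 17592186044416? YES
  n = 100: C(100, 10) = 17310309456440; 17310309456440 < 17592186044416? YES
  n = 101: C(101, 10) = 19212541264840; 19212541264840 < 17592186044416? NO
  n = 102: C(102, 10) = 21300860967540; 21300860967540 < 17592186044416? NO
  n = 103: C(103, 10) = 23591276125340; 23591276125340 < 17592186044416? NO
The largest n with C(n, 10) < 17592186044416 is n = 100 (where E[X] = 2163788682055/2199023255552 ≈ 0.984). Hence R(10, 10) > 100, i.e. R(10, 10) ≥ 101.

Largest n = 100; hence R(10, 10) > 100.


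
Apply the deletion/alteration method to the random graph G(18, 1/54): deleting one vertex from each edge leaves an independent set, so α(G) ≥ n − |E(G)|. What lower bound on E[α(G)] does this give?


E[|E(G)|] = C(18, 2)·p = 153 · (1/54) = 17/6.
E[α(G)] ≥ n − E[|E(G)|] = 18 − 17/6 = 91/6.
Numerically: ≈ 15.16667.
(This is only a lower bound; the true E[α(G)] may be larger.)

E[α(G)] ≥ 91/6 ≈ 15.16667.


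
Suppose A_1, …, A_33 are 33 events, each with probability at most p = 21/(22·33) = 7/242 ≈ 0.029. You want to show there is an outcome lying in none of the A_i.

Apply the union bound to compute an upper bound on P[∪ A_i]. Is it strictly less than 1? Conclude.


Union bound: P[∪_{i=1}^{33} A_i] ≤ Σ_i P[A_i] ≤ 33·p = 33·(7/242) = 21/22.
Numerically: 21/22 ≈ 0.955.
Is 21/22 < 1? YES.
Since P[∪ A_i] ≤ 21/22 < 1, the complement has P[∩ A_i^c] ≥ 1 − 21/22 = 1/22 > 0, so some outcome avoids every A_i.

33·p = 21/22 ≈ 0.955; existence CERTIFIED by the union bound.


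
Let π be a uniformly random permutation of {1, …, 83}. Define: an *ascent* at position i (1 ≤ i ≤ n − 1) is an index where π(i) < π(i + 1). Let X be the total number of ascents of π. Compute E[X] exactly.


Write X = Σ X_I over i = 1, …, 82, with X_I the indicator of one ascent.
There are 82 indicators.
For each fixed i, the pair (π(i), π(i+1)) is a uniformly random ordered pair of distinct values from {1, …, 83}; by symmetry P[π(i) < π(i+1)] = 1/2.
By linearity: E[X] = 82 · (1/2) = (83 − 1) · (1/2) = 41 ≈ 41.0000.

E[X] = 41 = 41.0000.


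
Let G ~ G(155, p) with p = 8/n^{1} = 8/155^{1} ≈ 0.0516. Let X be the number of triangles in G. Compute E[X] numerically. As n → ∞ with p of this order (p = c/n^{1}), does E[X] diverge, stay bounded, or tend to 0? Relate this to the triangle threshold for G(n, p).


Number of potential triangles: C(155, 3) = 608685.
Each occurs with probability p³ ≈ (0.0516)³ ≈ 1.37491e-04.
By linearity: E[X] = C(155, 3)·p³ ≈ 608685 · 1.37491e-04 ≈ 83.689.
Here α = 1, so p = 8/n is exactly at the triangle threshold p ~ 1/n. Asymptotically E[X] → c³/6 = 8³/6 = 256/3 ≈ 85.333, a bounded constant. In this regime the triangle count is asymptotically Poisson(c³/6).

E[X] ≈ 83.689; in regime p = Θ(1/n^{1}) E[X] stays bounded (at the triangle threshold p ~ 1/n).


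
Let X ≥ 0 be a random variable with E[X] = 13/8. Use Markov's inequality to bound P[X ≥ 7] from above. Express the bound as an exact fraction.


μ = E[X] = 13/8, a = 7.
Markov: P[X ≥ 7] ≤ μ/a = (13/8)/7 = 13/56.
Numerically: ≈ 0.23214.
(Since a = 7 > μ = 1.62500, the bound 13/56 is < 1 and informative.)

P[X ≥ 7] ≤ 13/56 ≈ 0.23214.


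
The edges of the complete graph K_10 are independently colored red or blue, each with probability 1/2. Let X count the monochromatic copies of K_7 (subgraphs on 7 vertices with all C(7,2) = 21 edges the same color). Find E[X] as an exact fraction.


Let X = Σ_S X_S over the C(10, 7) = 120 subsets S of size 7, where X_S = 1 if the K_7 on S is monochromatic.
For a fixed S, the K_7 on S has C(7, 2) = 21 edges. P[all 21 edges red] = (1/2)^21, and likewise for blue, so P[monochromatic] = 2·(1/2)^21 = 2^{1 − 21} = 1/1048576.
Summing: E[X] = C(10, 7) · 2^{1 − 21} = 120 · 1/1048576 = 15/131072.
Numerically: E[X] ≈ 0.00011.

E[X] = C(10,7)·2^(1−C(7,2)) = 15/131072 ≈ 0.00011.


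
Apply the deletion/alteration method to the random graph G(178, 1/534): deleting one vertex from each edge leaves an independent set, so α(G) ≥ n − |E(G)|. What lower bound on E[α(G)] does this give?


E[|E(G)|] = C(178, 2)·p = 15753 · (1/534) = 59/2.
E[α(G)] ≥ n − E[|E(G)|] = 178 − 59/2 = 297/2.
Numerically: ≈ 148.50000.
(This is only a lower bound; the true E[α(G)] may be larger.)

E[α(G)] ≥ 297/2 ≈ 148.50000.


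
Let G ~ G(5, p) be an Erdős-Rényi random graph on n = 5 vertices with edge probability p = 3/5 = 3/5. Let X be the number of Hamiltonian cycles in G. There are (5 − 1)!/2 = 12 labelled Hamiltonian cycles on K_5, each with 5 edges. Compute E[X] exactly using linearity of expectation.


K_5 has (5 − 1)!/2 = 12 labelled Hamiltonian cycles.
For each such Hamiltonian cycle H, let X_H = 1 if all 5 edges of H are present in G. Then P[X_H = 1] = p^{5} = (3/5)^{5} = 243/3125.
By linearity: E[X] = Σ_H E[X_H] = 12 · p^{5} = 12 · 243/3125 = 2916/3125.
Numerically: E[X] ≈ 0.9331.

E[X] = 12 · (3/5)^{5} = 2916/3125 ≈ 0.9331.


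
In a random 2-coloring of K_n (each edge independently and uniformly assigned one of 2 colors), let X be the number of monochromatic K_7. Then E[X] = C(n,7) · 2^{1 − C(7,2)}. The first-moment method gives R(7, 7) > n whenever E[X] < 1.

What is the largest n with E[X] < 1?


We need C(n, 7) · 2^{1 − 21} < 1, i.e. C(n, 7) < 2^{21 − 1} = 1048576.
Check values of n near the boundary:
  n = 22: C(22, 7) = 170544; 170544 < 1048576? YES
  n = 23: C(23, 7) = 245157; 245157 < 1048576? YES
  n = 24: C(24, 7) = 346104; 346104 < 1048576? YES
  n = 25: C(25, 7) = 480700; 480700 < 1048576? YES
  n = 26: C(26, 7) = 657800; 657800 < 1048576? YES
  n = 27: C(27, 7) = 888030; 888030 < 1048576? YES
  n = 28: C(28, 7) = 1184040; 1184040 < 1048576? NO
The largest n with C(n, 7) < 1048576 is n = 27 (where E[X] = 444015/524288 ≈ 0.84689). Hence R(7, 7) > 27, i.e. R(7, 7) ≥ 28.

Largest n = 27; hence R(7, 7) > 27.


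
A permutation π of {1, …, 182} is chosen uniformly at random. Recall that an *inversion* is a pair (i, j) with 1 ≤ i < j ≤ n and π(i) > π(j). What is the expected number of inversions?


Write X = Σ X_I over the C(182, 2) = 16471 pairs i < j, with X_I the indicator of one inversion.
There are 16471 indicators.
For each fixed pair i < j, the values π(i) and π(j) are two distinct elements of {1, …, 182} in uniformly random order; by symmetry P[π(i) > π(j)] = 1/2.
By linearity: E[X] = 16471 · (1/2) = C(182, 2) · (1/2) = 16471/2 = 16471/2 ≈ 8235.5000.

E[X] = 16471/2 = 8235.5000.


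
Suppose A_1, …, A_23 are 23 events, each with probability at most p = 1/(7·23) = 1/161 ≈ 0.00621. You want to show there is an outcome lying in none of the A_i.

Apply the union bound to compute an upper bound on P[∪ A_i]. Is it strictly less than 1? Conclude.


Union bound: P[∪_{i=1}^{23} A_i] ≤ Σ_i P[A_i] ≤ 23·p = 23·(1/161) = 1/7.
Numerically: 1/7 ≈ 0.14286.
Is 1/7 < 1? YES.
Since P[∪ A_i] ≤ 1/7 < 1, the complement has P[∩ A_i^c] ≥ 1 − 1/7 = 6/7 > 0, so some outcome avoids every A_i.

23·p = 1/7 ≈ 0.14286; existence CERTIFIED by the union bound.


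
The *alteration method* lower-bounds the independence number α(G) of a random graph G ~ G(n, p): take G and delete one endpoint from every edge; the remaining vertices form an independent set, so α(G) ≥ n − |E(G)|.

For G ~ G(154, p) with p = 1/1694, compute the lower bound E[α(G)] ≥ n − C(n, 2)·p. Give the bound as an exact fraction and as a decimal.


E[|E(G)|] = C(154, 2)·p = 11781 · (1/1694) = 153/22.
E[α(G)] ≥ n − E[|E(G)|] = 154 − 153/22 = 3235/22.
Numerically: ≈ 147.045455.
(This is only a lower bound; the true E[α(G)] may be larger.)

E[α(G)] ≥ 3235/22 ≈ 147.045455.


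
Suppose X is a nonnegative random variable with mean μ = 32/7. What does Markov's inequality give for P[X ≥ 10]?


μ = E[X] = 32/7, a = 10.
Markov: P[X ≥ 10] ≤ μ/a = (32/7)/10 = 16/35.
Numerically: ≈ 0.4571.
(Since a = 10 > μ = 4.5714, the bound 16/35 is < 1 and informative.)

P[X ≥ 10] ≤ 16/35 ≈ 0.4571.


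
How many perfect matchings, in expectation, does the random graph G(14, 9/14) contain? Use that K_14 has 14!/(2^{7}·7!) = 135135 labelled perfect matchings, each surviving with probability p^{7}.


K_14 has 14!/(2^{7}·7!) = 135135 labelled perfect matchings.
For each such perfect matching H, let X_H = 1 if all 7 edges of H are present in G. Then P[X_H = 1] = p^{7} = (9/14)^{7} = 4782969/105413504.
Summing the indicators: E[X] = Σ_H E[X_H] = 135135 · p^{7} = 135135 · 4782969/105413504 = 92335216545/15059072.
Numerically: E[X] ≈ 6132.

E[X] = 135135 · (9/14)^{7} = 92335216545/15059072 ≈ 6132.


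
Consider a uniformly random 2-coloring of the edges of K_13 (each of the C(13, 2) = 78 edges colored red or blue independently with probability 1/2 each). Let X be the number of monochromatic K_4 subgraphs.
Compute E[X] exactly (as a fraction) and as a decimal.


Let X = Σ_S X_S over the C(13, 4) = 715 subsets S of size 4, where X_S = 1 if the K_4 on S is monochromatic.
For a fixed S, the K_4 on S has C(4, 2) = 6 edges. P[all 6 edges red] = (1/2)^6, and likewise for blue, so P[monochromatic] = 2·(1/2)^6 = 2^{1 − 6} = 1/32.
By linearity: E[X] = C(13, 4) · 2^{1 − 6} = 715 · 1/32 = 715/32.
Numerically: E[X] ≈ 22.3438.

E[X] = C(13,4)·2^(1−C(4,2)) = 715/32 ≈ 22.3438.


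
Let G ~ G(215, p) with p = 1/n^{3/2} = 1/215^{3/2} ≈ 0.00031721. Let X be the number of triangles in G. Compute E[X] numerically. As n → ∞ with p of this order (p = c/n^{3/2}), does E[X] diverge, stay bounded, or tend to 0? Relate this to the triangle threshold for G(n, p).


Number of potential triangles: C(215, 3) = 1633355.
Each occurs with probability p³ ≈ (0.00031721)³ ≈ 3.1917358e-11.
By linearity: E[X] = C(215, 3)·p³ ≈ 1633355 · 3.1917358e-11 ≈ 0.00005.
Since α = 3/2 > 1, p = c/n^{3/2} = o(1/n) is below the triangle threshold p ~ 1/n. Asymptotically E[X] ~ (c³/6)·n^{3(1−α)} = (1³/6)·n^{-1.5} → 0, so by Markov's inequality G has no triangles w.h.p.

E[X] ≈ 0.00005; in regime p = Θ(1/n^{3/2}) E[X] tends to 0 (below the triangle threshold p ~ 1/n).


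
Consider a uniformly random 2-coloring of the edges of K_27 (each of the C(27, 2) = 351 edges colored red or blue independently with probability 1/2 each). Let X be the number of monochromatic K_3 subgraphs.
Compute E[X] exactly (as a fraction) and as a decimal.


Let X = Σ_S X_S over the C(27, 3) = 2925 subsets S of size 3, where X_S = 1 if the K_3 on S is monochromatic.
For a fixed S, the K_3 on S has C(3, 2) = 3 edges. P[all 3 edges red] = (1/2)^3, and likewise for blue, so P[monochromatic] = 2·(1/2)^3 = 2^{1 − 3} = 1/4.
By linearity of expectation: E[X] = C(27, 3) · 2^{1 − 3} = 2925 · 1/4 = 2925/4.
Numerically: E[X] ≈ 731.2500.

E[X] = C(27,3)·2^(1−C(3,2)) = 2925/4 ≈ 731.2500.


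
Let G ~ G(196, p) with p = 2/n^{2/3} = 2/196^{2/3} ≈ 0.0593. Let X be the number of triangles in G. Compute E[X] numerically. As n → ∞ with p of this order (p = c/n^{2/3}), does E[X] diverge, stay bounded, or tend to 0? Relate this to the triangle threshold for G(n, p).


Number of potential triangles: C(196, 3) = 1235780.
Each occurs with probability p³ ≈ (0.0593)³ ≈ 2.08247e-04.
By linearity: E[X] = C(196, 3)·p³ ≈ 1235780 · 2.08247e-04 ≈ 257.347.
Since α = 2/3 < 1, p = c/n^{2/3} ≫ 1/n is above the triangle threshold p ~ 1/n. Asymptotically E[X] ~ (c³/6)·n^{3(1−α)} = (2³/6)·n^{1} → ∞; triangles are abundant w.h.p.

E[X] ≈ 257.347; in regime p = Θ(1/n^{2/3}) E[X] diverges (above the triangle threshold p ~ 1/n).


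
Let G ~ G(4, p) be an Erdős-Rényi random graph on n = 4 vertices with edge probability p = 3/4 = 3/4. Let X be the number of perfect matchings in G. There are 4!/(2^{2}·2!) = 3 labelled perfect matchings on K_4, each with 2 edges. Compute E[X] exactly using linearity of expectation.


K_4 has 4!/(2^{2}·2!) = 3 labelled perfect matchings.
For each such perfect matching H, let X_H = 1 if all 2 edges of H are present in G. Then P[X_H = 1] = p^{2} = (3/4)^{2} = 9/16.
Summing the indicators: E[X] = Σ_H E[X_H] = 3 · p^{2} = 3 · 9/16 = 27/16.
Numerically: E[X] ≈ 1.69.

E[X] = 3 · (3/4)^{2} = 27/16 ≈ 1.69.


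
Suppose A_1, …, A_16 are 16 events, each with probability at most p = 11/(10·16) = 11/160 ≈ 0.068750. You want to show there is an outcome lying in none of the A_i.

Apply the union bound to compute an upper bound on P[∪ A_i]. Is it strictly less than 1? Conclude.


Union bound: P[∪_{i=1}^{16} A_i] ≤ Σ_i P[A_i] ≤ 16·p = 16·(11/160) = 11/10.
Numerically: 11/10 ≈ 1.100000.
Is 11/10 < 1? NO.
Since the bound 11/10 is ≥ 1, the union bound is uninformative here; it does NOT by itself certify existence.

16·p = 11/10 ≈ 1.100000; existence NOT certified by the union bound.


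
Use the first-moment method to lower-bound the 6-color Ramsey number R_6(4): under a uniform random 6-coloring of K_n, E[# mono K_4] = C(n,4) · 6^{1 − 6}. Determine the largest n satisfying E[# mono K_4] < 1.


We need C(n, 4) · 6^{1 − 6} < 1, i.e. C(n, 4) < 6^{6 − 1} = 7776.
Check values of n near the boundary:
  n = 21: C(21, 4) = 5985; 5985 < 7776? YES
  n = 22: C(22, 4) = 7315; 7315 < 7776? YES
  n = 23: C(23, 4) = 8855; 8855 < 7776? NO
  n = 24: C(24, 4) = 10626; 10626 < 7776? NO
  n = 25: C(25, 4) = 12650; 12650 < 7776? NO
The largest n with C(n, 4) < 7776 is n = 22 (where E[X] = 7315/7776 ≈ 0.9407150). Hence R_6(4) > 22, i.e. R_6(4) ≥ 23.

Largest n = 22; hence R_6(4) > 22.


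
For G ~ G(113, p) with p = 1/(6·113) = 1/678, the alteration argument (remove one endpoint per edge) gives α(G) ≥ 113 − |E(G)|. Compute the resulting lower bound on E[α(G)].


E[|E(G)|] = C(113, 2)·p = 6328 · (1/678) = 28/3.
E[α(G)] ≥ n − E[|E(G)|] = 113 − 28/3 = 311/3.
Numerically: ≈ 103.667.
(This is only a lower bound; the true E[α(G)] may be larger.)

E[α(G)] ≥ 311/3 ≈ 103.667.


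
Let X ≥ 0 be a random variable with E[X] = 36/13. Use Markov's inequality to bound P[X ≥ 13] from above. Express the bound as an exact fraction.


μ = E[X] = 36/13, a = 13.
Markov: P[X ≥ 13] ≤ μ/a = (36/13)/13 = 36/169.
Numerically: ≈ 0.213018.
(Since a = 13 > μ = 2.769231, the bound 36/169 is < 1 and informative.)

P[X ≥ 13] ≤ 36/169 ≈ 0.213018.


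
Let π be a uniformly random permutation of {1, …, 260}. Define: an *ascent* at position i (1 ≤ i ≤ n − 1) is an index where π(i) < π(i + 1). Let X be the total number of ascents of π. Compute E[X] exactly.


Write X = Σ X_I over i = 1, …, 259, with X_I the indicator of one ascent.
There are 259 indicators.
For each fixed i, the pair (π(i), π(i+1)) is a uniformly random ordered pair of distinct values from {1, …, 260}; by symmetry P[π(i) < π(i+1)] = 1/2.
By linearity: E[X] = 259 · (1/2) = (260 − 1) · (1/2) = 259/2 ≈ 129.50000.

E[X] = 259/2 = 129.50000.


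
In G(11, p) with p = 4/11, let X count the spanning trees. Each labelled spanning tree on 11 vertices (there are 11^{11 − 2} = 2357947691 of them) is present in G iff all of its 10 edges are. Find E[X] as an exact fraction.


K_11 has 11^{11 − 2} = 2357947691 labelled spanning trees.
For each such spanning tree H, let X_H = 1 if all 10 edges of H are present in G. Then P[X_H = 1] = p^{10} = (4/11)^{10} = 1048576/25937424601.
By linearity of expectation: E[X] = Σ_H E[X_H] = 2357947691 · p^{10} = 2357947691 · 1048576/25937424601 = 1048576/11.
Numerically: E[X] ≈ 95325.

E[X] = 2357947691 · (4/11)^{10} = 1048576/11 ≈ 95325.


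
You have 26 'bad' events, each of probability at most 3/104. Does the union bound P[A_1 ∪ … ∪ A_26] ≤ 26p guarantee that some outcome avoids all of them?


Union bound: P[∪_{i=1}^{26} A_i] ≤ Σ_i P[A_i] ≤ 26·p = 26·(3/104) = 3/4.
Numerically: 3/4 ≈ 0.7500000.
Is 3/4 < 1? YES.
Since P[∪ A_i] ≤ 3/4 < 1, the complement has P[∩ A_i^c] ≥ 1 − 3/4 = 1/4 > 0, so some outcome avoids every A_i.

26·p = 3/4 ≈ 0.7500000; existence CERTIFIED by the union bound.


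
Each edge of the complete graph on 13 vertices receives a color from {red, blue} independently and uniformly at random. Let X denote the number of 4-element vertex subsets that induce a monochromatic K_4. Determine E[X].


Let X = Σ_S X_S over the C(13, 4) = 715 subsets S of size 4, where X_S = 1 if the K_4 on S is monochromatic.
For a fixed S, the K_4 on S has C(4, 2) = 6 edges. P[all 6 edges red] = (1/2)^6, and likewise for blue, so P[monochromatic] = 2·(1/2)^6 = 2^{1 − 6} = 1/32.
By linearity: E[X] = C(13, 4) · 2^{1 − 6} = 715 · 1/32 = 715/32.
Numerically: E[X] ≈ 22.343750.

E[X] = C(13,4)·2^(1−C(4,2)) = 715/32 ≈ 22.343750.


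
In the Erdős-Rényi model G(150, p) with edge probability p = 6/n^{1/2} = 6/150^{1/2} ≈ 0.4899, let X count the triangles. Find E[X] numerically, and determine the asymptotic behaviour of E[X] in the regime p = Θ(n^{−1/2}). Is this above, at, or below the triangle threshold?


Number of potential triangles: C(150, 3) = 551300.
Each occurs with probability p³ ≈ (0.4899)³ ≈ 1.1757551e-01.
By linearity: E[X] = C(150, 3)·p³ ≈ 551300 · 1.1757551e-01 ≈ 64819.37737.
Since α = 1/2 < 1, p = c/n^{1/2} ≫ 1/n is above the triangle threshold p ~ 1/n. Asymptotically E[X] ~ (c³/6)·n^{3(1−α)} = (6³/6)·n^{1.5} → ∞; triangles are abundant w.h.p.

E[X] ≈ 64819.37737; in regime p = Θ(1/n^{1/2}) E[X] diverges (above the triangle threshold p ~ 1/n).


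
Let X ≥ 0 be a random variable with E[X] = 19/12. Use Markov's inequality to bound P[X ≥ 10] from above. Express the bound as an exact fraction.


μ = E[X] = 19/12, a = 10.
Markov: P[X ≥ 10] ≤ μ/a = (19/12)/10 = 19/120.
Numerically: ≈ 0.1583.
(Since a = 10 > μ = 1.5833, the bound 19/120 is < 1 and informative.)

P[X ≥ 10] ≤ 19/120 ≈ 0.1583.


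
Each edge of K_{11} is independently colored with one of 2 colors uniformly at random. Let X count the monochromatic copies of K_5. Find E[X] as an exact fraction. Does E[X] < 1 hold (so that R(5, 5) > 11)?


E[X] = C(11, 5) · 2^{1 − 10} = 462 · 2^{−9} = 462/512.
As a reduced fraction: E[X] = 231/256 ≈ 0.90234.
Is E[X] < 1? YES.
Since E[X] < 1, there exists a 2-coloring of K_{11} with no monochromatic K_5; hence R(5, 5) > 11.

E[X] = 231/256 ≈ 0.90234; E[X] < 1, so R(5, 5) > 11.


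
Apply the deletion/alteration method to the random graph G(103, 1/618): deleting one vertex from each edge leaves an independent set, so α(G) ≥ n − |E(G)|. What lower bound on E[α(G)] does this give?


E[|E(G)|] = C(103, 2)·p = 5253 · (1/618) = 17/2.
E[α(G)] ≥ n − E[|E(G)|] = 103 − 17/2 = 189/2.
Numerically: ≈ 94.50000.
(This is only a lower bound; the true E[α(G)] may be larger.)

E[α(G)] ≥ 189/2 ≈ 94.50000.


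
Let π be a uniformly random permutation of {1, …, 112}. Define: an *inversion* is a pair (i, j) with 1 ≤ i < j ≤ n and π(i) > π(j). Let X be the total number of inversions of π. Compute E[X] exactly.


Write X = Σ X_I over the C(112, 2) = 6216 pairs i < j, with X_I the indicator of one inversion.
There are 6216 indicators.
For each fixed pair i < j, the values π(i) and π(j) are two distinct elements of {1, …, 112} in uniformly random order; by symmetry P[π(i) > π(j)] = 1/2.
By linearity: E[X] = 6216 · (1/2) = C(112, 2) · (1/2) = 6216/2 = 3108 ≈ 3108.00000.

E[X] = 3108 = 3108.00000.


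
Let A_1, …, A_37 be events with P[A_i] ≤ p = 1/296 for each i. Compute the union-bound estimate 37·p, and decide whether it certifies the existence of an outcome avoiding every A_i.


Union bound: P[∪_{i=1}^{37} A_i] ≤ Σ_i P[A_i] ≤ 37·p = 37·(1/296) = 1/8.
Numerically: 1/8 ≈ 0.12500.
Is 1/8 < 1? YES.
Since P[∪ A_i] ≤ 1/8 < 1, the complement has P[∩ A_i^c] ≥ 1 − 1/8 = 7/8 > 0, so some outcome avoids every A_i.

37·p = 1/8 ≈ 0.12500; existence CERTIFIED by the union bound.


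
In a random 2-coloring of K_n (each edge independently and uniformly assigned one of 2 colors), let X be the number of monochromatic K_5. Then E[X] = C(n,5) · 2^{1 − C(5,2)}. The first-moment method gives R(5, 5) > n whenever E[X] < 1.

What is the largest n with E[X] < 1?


We need C(n, 5) · 2^{1 − 10} < 1, i.e. C(n, 5) < 2^{10 − 1} = 512.
Check values of n near the boundary:
  n = 5: C(5, 5) = 1; 1 < 512? YES
  n = 6: C(6, 5) = 6; 6 < 512? YES
  n = 7: C(7, 5) = 21; 21 < 512? YES
  n = 8: C(8, 5) = 56; 56 < 512? YES
  n = 9: C(9, 5) = 126; 126 < 512? YES
  n = 10: C(10, 5) = 252; 252 < 512? YES
  n = 11: C(11, 5) = 462; 462 < 512? YES
  n = 12: C(12, 5) = 792; 792 < 512? NO
  n = 13: C(13, 5) = 1287; 1287 < 512? NO
The largest n with C(n, 5) < 512 is n = 11 (where E[X] = 231/256 ≈ 0.9023). Hence R(5, 5) > 11, i.e. R(5, 5) ≥ 12.

Largest n = 11; hence R(5, 5) > 11.


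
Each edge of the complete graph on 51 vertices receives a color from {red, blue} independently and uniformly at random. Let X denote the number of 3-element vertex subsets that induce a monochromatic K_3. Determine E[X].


Let X = Σ_S X_S over the C(51, 3) = 20825 subsets S of size 3, where X_S = 1 if the K_3 on S is monochromatic.
For a fixed S, the K_3 on S has C(3, 2) = 3 edges. P[all 3 edges red] = (1/2)^3, and likewise for blue, so P[monochromatic] = 2·(1/2)^3 = 2^{1 − 3} = 1/4.
Summing: E[X] = C(51, 3) · 2^{1 − 3} = 20825 · 1/4 = 20825/4.
Numerically: E[X] ≈ 5206.250.

E[X] = C(51,3)·2^(1−C(3,2)) = 20825/4 ≈ 5206.250.


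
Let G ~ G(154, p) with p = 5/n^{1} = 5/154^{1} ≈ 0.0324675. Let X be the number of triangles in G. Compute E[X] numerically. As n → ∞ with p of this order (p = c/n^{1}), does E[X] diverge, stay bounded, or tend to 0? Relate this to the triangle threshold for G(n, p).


Number of potential triangles: C(154, 3) = 596904.
Each occurs with probability p³ ≈ (0.0324675)³ ≈ 3.42253463e-05.
By linearity: E[X] = C(154, 3)·p³ ≈ 596904 · 3.42253463e-05 ≈ 20.429246.
Here α = 1, so p = 5/n is exactly at the triangle threshold p ~ 1/n. Asymptotically E[X] → c³/6 = 5³/6 = 125/6 ≈ 20.833333, a bounded constant. In this regime the triangle count is asymptotically Poisson(c³/6).

E[X] ≈ 20.429246; in regime p = Θ(1/n^{1}) E[X] stays bounded (at the triangle threshold p ~ 1/n).


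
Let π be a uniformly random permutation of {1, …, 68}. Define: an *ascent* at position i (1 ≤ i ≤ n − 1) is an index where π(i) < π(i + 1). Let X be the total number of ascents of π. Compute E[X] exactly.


Write X = Σ X_I over i = 1, …, 67, with X_I the indicator of one ascent.
There are 67 indicators.
For each fixed i, the pair (π(i), π(i+1)) is a uniformly random ordered pair of distinct values from {1, …, 68}; by symmetry P[π(i) < π(i+1)] = 1/2.
By linearity: E[X] = 67 · (1/2) = (68 − 1) · (1/2) = 67/2 ≈ 33.500.

E[X] = 67/2 = 33.500.


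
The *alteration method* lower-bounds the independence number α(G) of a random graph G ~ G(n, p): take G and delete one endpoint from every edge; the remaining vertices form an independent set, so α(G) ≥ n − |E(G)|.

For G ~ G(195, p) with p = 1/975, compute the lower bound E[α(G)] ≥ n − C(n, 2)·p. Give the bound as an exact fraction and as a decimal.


E[|E(G)|] = C(195, 2)·p = 18915 · (1/975) = 97/5.
E[α(G)] ≥ n − E[|E(G)|] = 195 − 97/5 = 878/5.
Numerically: ≈ 175.600.
(This is only a lower bound; the true E[α(G)] may be larger.)

E[α(G)] ≥ 878/5 ≈ 175.600.


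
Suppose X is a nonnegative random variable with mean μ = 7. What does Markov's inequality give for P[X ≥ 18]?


μ = E[X] = 7, a = 18.
Markov: P[X ≥ 18] ≤ μ/a = (7)/18 = 7/18.
Numerically: ≈ 0.388889.
(Since a = 18 > μ = 7.000000, the bound 7/18 is < 1 and informative.)

P[X ≥ 18] ≤ 7/18 ≈ 0.388889.


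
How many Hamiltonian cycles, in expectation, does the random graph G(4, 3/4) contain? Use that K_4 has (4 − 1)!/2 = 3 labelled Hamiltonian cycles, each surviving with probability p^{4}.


K_4 has (4 − 1)!/2 = 3 labelled Hamiltonian cycles.
For each such Hamiltonian cycle H, let X_H = 1 if all 4 edges of H are present in G. Then P[X_H = 1] = p^{4} = (3/4)^{4} = 81/256.
By linearity of expectation: E[X] = Σ_H E[X_H] = 3 · p^{4} = 3 · 81/256 = 243/256.
Numerically: E[X] ≈ 0.949.

E[X] = 3 · (3/4)^{4} = 243/256 ≈ 0.949.


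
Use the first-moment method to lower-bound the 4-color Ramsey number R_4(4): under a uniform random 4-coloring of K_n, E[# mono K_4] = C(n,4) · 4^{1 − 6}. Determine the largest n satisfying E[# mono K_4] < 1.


We need C(n, 4) · 4^{1 − 6} < 1, i.e. C(n, 4) < 4^{6 − 1} = 1024.
Check values of n near the boundary:
  n = 10: C(10, 4) = 210; 210 < 1024? YES
  n = 11: C(11, 4) = 330; 330 < 1024? YES
  n = 12: C(12, 4) = 495; 495 < 1024? YES
  n = 13: C(13, 4) = 715; 715 < 1024? YES
  n = 14: C(14, 4) = 1001; 1001 < 1024? YES
  n = 15: C(15, 4) = 1365; 1365 < 1024? NO
  n = 16: C(16, 4) = 1820; 1820 < 1024? NO
  n = 17: C(17, 4) = 2380; 2380 < 1024? NO
The largest n with C(n, 4) < 1024 is n = 14 (where E[X] = 1001/1024 ≈ 0.9775391). Hence R_4(4) > 14, i.e. R_4(4) ≥ 15.

Largest n = 14; hence R_4(4) > 14.


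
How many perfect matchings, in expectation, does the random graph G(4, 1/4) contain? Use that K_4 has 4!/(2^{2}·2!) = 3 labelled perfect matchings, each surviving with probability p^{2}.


K_4 has 4!/(2^{2}·2!) = 3 labelled perfect matchings.
For each such perfect matching H, let X_H = 1 if all 2 edges of H are present in G. Then P[X_H = 1] = p^{2} = (1/4)^{2} = 1/16.
By linearity of expectation: E[X] = Σ_H E[X_H] = 3 · p^{2} = 3 · 1/16 = 3/16.
Numerically: E[X] ≈ 0.1875.

E[X] = 3 · (1/4)^{2} = 3/16 ≈ 0.1875.
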